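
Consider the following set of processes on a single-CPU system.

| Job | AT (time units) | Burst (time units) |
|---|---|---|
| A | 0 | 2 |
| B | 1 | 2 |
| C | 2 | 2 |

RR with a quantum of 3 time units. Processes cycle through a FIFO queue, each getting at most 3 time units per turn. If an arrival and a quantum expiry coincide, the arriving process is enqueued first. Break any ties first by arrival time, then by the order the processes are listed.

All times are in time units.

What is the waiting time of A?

0

Timeline: | A 0-2 | B 2-4 | C 4-6 |
Completion: A=2  B=4  C=6
Waiting(A) = turnaround − burst = 2 − 2 = 0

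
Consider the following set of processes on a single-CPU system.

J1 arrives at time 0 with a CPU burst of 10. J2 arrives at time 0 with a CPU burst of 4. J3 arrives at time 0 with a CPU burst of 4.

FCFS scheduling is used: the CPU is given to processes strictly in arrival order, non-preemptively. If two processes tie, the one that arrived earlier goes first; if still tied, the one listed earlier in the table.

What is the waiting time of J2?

Timeline: | J1 0-10 | J2 10-14 | J3 14-18 |
Completion: J1=10  J2=14  J3=18
Waiting(J2) = turnaround − burst = 14 − 4 = 10

10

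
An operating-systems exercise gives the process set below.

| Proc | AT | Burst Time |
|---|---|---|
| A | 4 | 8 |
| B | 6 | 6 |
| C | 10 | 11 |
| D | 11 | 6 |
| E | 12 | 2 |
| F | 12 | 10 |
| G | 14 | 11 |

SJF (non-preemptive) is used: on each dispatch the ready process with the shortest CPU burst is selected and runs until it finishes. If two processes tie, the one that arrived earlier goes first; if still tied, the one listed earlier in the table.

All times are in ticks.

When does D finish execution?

26

Timeline: | idle 0-4 | A 4-12 | E 12-14 | B 14-20 | D 20-26 | F 26-36 | C 36-47 | G 47-58 |
Completion: A=12  B=20  C=47  D=26  E=14  F=36  G=58
Turnaround (C−A): A=8  B=14  C=37  D=15  E=2  F=24  G=44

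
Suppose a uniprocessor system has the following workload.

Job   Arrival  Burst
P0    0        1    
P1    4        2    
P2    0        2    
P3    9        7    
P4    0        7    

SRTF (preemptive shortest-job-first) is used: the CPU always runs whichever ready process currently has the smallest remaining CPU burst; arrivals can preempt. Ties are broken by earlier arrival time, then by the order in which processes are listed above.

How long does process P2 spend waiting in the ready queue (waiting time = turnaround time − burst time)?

1

Schedule: | P0 0-1 | P2 1-3 | P4 3-4 | P1 4-6 | P4 6-12 | P3 12-19 |
Completion: P0=1  P1=6  P2=3  P3=19  P4=12
Waiting(P2) = turnaround − burst = 3 − 2 = 1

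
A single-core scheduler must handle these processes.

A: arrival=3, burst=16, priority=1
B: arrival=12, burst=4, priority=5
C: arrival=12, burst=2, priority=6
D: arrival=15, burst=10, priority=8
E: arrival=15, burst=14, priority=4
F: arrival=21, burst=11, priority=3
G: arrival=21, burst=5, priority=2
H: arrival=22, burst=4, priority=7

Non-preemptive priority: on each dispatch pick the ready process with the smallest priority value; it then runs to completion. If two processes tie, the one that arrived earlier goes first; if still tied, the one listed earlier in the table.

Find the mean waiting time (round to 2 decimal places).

Gantt: | idle 0-3 | A 3-19 | E 19-33 | G 33-38 | F 38-49 | B 49-53 | C 53-55 | H 55-59 | D 59-69 |
Completion: A=19  B=53  C=55  D=69  E=33  F=49  G=38  H=59
Turnaround (C−A): A=16  B=41  C=43  D=54  E=18  F=28  G=17  H=37
Waiting times: A=0, B=37, C=41, D=44, E=4, F=17, G=12, H=33
Average waiting = (0+37+41+44+4+17+12+33) / 8 = 188/8 = 23.50

23.50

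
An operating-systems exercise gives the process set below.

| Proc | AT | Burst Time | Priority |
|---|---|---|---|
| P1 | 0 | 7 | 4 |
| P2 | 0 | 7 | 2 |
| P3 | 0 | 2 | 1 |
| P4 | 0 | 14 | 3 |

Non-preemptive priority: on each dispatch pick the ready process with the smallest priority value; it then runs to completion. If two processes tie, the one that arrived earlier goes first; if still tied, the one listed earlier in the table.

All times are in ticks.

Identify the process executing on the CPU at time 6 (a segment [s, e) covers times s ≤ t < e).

Schedule: | P3 0-2 | P2 2-9 | P4 9-23 | P1 23-30 |
Completion: P1=30  P2=9  P3=2  P4=23
Turnaround (C−A): P1=30  P2=9  P3=2  P4=23

P2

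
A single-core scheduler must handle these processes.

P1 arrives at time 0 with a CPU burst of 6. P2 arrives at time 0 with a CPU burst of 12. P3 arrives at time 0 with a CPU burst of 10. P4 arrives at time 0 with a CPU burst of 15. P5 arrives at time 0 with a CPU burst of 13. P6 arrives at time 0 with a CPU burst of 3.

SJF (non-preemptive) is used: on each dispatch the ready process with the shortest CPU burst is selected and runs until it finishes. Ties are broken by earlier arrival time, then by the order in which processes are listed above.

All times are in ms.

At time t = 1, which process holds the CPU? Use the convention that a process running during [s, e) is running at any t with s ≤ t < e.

Gantt: | P6 0-3 | P1 3-9 | P3 9-19 | P2 19-31 | P5 31-44 | P4 44-59 |
Completion: P1=9  P2=31  P3=19  P4=59  P5=44  P6=3

P6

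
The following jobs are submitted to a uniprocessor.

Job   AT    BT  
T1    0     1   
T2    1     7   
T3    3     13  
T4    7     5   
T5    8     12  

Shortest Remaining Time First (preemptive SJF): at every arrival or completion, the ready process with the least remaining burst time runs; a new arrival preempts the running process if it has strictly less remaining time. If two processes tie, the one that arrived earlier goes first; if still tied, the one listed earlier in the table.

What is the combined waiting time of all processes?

28

Gantt: | T1 0-1 | T2 1-8 | T4 8-13 | T5 13-25 | T3 25-38 |
Completion: T1=1  T2=8  T3=38  T4=13  T5=25
Waiting = turnaround − burst: T1=0, T2=0, T3=22, T4=1, T5=5
Total waiting = 0 + 0 + 22 + 1 + 5 = 28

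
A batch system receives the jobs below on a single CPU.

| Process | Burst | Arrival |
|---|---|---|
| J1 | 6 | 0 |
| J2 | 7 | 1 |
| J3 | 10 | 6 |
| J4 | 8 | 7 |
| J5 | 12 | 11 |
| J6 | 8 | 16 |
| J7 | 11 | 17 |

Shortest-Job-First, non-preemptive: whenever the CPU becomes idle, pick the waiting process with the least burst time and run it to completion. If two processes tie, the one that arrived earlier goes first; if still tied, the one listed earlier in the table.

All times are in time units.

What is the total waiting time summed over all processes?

100

Timeline: | J1 0-6 | J2 6-13 | J4 13-21 | J6 21-29 | J3 29-39 | J7 39-50 | J5 50-62 |
Completion: J1=6  J2=13  J3=39  J4=21  J5=62  J6=29  J7=50
Turnaround (C−A): J1=6  J2=12  J3=33  J4=14  J5=51  J6=13  J7=33
Waiting = turnaround − burst: J1=0, J2=5, J3=23, J4=6, J5=39, J6=5, J7=22
Total waiting = 0 + 5 + 23 + 6 + 39 + 5 + 22 = 100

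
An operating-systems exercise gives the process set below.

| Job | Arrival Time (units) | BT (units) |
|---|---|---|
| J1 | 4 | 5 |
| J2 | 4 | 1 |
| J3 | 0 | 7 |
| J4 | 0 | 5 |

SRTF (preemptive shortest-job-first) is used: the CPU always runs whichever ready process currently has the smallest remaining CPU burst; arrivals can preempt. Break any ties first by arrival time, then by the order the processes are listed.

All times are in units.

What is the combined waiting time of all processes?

14

Gantt: | J4 0-5 | J2 5-6 | J1 6-11 | J3 11-18 |
Completion: J1=11  J2=6  J3=18  J4=5
Turnaround (C−A): J1=7  J2=2  J3=18  J4=5
Waiting = turnaround − burst: J1=2, J2=1, J3=11, J4=0
Total waiting = 2 + 1 + 11 + 0 = 14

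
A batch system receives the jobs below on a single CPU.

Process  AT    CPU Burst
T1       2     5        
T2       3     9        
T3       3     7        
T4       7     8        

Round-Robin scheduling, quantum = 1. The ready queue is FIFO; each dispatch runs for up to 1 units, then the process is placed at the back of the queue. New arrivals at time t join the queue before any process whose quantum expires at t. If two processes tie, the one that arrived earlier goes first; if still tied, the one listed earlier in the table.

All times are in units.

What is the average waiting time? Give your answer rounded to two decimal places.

Gantt: | idle 0-2 | T1 2-3 | T2 3-4 | T3 4-5 | T1 5-6 | T2 6-7 | T3 7-8 | T1 8-9 | T4 9-10 | T2 10-11 | T3 11-12 | T1 12-13 | T4 13-14 | T2 14-15 | T3 15-16 | T1 16-17 | T4 17-18 | T2 18-19 | T3 19-20 | T4 20-21 | T2 21-22 | T3 22-23 | T4 23-24 | T2 24-25 | T3 25-26 | T4 26-27 | T2 27-28 | T4 28-29 | T2 29-30 | T4 30-31 |
Completion: T1=17  T2=30  T3=26  T4=31
Turnaround (C−A): T1=15  T2=27  T3=23  T4=24
Waiting times: T1=10, T2=18, T3=16, T4=16
Average waiting = (10+18+16+16) / 4 = 60/4 = 15.00

15.00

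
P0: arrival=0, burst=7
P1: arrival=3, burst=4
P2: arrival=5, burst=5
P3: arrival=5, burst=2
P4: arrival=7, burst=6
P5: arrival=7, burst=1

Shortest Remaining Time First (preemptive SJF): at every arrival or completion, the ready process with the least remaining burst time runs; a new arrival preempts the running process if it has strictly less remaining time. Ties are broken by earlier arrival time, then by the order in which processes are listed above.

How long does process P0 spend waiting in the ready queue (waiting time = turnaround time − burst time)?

Schedule: | P0 0-7 | P5 7-8 | P3 8-10 | P1 10-14 | P2 14-19 | P4 19-25 |
Completion: P0=7  P1=14  P2=19  P3=10  P4=25  P5=8
Waiting(P0) = turnaround − burst = 7 − 7 = 0

0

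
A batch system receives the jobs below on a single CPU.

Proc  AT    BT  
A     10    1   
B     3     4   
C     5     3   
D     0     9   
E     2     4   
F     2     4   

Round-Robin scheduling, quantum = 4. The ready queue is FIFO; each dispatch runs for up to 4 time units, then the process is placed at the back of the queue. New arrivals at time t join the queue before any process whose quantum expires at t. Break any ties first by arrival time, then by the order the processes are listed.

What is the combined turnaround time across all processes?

86

Timeline: | D 0-4 | E 4-8 | F 8-12 | B 12-16 | D 16-20 | C 20-23 | A 23-24 | D 24-25 |
Completion: A=24  B=16  C=23  D=25  E=8  F=12
Turnaround = completion − arrival: A=14, B=13, C=18, D=25, E=6, F=10
Total turnaround = 14 + 13 + 18 + 25 + 6 + 10 = 86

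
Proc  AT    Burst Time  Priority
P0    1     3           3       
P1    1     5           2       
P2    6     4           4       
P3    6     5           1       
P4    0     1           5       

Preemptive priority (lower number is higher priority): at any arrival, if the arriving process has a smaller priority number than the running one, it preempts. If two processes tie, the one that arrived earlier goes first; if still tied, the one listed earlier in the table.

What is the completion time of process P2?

Gantt: | P4 0-1 | P1 1-6 | P3 6-11 | P0 11-14 | P2 14-18 |
Completion: P0=14  P1=6  P2=18  P3=11  P4=1
Turnaround (C−A): P0=13  P1=5  P2=12  P3=5  P4=1

18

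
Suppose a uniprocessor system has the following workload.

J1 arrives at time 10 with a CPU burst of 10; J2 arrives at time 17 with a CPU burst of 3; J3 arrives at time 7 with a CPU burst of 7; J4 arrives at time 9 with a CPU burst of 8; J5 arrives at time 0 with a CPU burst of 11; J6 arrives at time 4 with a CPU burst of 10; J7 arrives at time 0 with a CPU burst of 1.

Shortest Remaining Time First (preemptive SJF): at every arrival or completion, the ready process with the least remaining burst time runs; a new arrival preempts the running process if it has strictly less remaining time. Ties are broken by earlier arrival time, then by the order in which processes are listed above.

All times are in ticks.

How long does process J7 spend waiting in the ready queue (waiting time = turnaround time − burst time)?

Timeline: | J7 0-1 | J5 1-12 | J3 12-19 | J2 19-22 | J4 22-30 | J6 30-40 | J1 40-50 |
Completion: J1=50  J2=22  J3=19  J4=30  J5=12  J6=40  J7=1
Turnaround (C−A): J1=40  J2=5  J3=12  J4=21  J5=12  J6=36  J7=1
Waiting(J7) = turnaround − burst = 1 − 1 = 0

0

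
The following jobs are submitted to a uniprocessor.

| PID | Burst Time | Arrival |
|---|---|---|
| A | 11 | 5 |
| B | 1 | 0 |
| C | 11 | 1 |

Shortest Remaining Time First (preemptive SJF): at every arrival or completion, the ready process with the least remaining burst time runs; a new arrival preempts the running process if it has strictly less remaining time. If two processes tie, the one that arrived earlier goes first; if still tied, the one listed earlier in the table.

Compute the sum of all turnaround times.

Schedule: | B 0-1 | C 1-12 | A 12-23 |
Completion: A=23  B=1  C=12
Turnaround (C−A): A=18  B=1  C=11
Turnaround = completion − arrival: A=18, B=1, C=11
Total turnaround = 18 + 1 + 11 = 30

30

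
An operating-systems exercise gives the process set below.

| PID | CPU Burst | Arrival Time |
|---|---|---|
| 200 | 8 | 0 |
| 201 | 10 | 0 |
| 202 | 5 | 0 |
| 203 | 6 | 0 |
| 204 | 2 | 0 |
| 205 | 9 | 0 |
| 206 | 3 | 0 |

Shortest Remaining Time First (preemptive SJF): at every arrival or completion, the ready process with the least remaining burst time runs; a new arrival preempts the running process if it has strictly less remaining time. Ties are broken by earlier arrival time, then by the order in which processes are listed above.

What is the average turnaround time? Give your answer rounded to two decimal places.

Timeline: | 204 0-2 | 206 2-5 | 202 5-10 | 203 10-16 | 200 16-24 | 205 24-33 | 201 33-43 |
Completion: 200=24  201=43  202=10  203=16  204=2  205=33  206=5
Turnaround (C−A): 200=24  201=43  202=10  203=16  204=2  205=33  206=5
Turnaround times: 200=24, 201=43, 202=10, 203=16, 204=2, 205=33, 206=5
Average turnaround = (24+43+10+16+2+33+5) / 7 = 133/7 = 19.00

19.00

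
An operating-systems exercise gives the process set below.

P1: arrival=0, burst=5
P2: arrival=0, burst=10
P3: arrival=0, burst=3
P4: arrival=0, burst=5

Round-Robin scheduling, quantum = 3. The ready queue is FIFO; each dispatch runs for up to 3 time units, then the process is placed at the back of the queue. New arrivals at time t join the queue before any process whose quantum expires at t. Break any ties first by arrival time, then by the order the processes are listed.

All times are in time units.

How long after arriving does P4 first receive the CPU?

9

Timeline: | P1 0-3 | P2 3-6 | P3 6-9 | P4 9-12 | P1 12-14 | P2 14-17 | P4 17-19 | P2 19-23 |
Completion: P1=14  P2=23  P3=9  P4=19
Response(P4) = first start − arrival = 9 − 0 = 9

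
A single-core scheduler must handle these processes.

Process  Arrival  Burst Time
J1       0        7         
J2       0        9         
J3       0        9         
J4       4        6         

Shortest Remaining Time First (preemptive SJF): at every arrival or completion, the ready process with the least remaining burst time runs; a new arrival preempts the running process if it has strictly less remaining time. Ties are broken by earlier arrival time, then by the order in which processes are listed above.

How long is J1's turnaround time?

7

Timeline: | J1 0-7 | J4 7-13 | J2 13-22 | J3 22-31 |
Completion: J1=7  J2=22  J3=31  J4=13
Turnaround(J1) = completion − arrival = 7 − 0 = 7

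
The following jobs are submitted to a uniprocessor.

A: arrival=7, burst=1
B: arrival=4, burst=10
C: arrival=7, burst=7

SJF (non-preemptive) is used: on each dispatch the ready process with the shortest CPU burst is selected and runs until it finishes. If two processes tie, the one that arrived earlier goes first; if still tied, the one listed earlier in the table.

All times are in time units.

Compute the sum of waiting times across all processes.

Timeline: | idle 0-4 | B 4-14 | A 14-15 | C 15-22 |
Completion: A=15  B=14  C=22
Turnaround (C−A): A=8  B=10  C=15
Waiting = turnaround − burst: A=7, B=0, C=8
Total waiting = 7 + 0 + 8 = 15

15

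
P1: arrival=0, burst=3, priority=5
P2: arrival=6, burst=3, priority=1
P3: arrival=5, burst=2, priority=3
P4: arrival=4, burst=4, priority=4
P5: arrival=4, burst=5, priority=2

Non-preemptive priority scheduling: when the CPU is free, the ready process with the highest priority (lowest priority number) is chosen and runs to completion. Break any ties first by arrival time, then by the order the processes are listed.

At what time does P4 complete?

Schedule: | P1 0-3 | idle 3-4 | P5 4-9 | P2 9-12 | P3 12-14 | P4 14-18 |
Completion: P1=3  P2=12  P3=14  P4=18  P5=9
Turnaround (C−A): P1=3  P2=6  P3=9  P4=14  P5=5

18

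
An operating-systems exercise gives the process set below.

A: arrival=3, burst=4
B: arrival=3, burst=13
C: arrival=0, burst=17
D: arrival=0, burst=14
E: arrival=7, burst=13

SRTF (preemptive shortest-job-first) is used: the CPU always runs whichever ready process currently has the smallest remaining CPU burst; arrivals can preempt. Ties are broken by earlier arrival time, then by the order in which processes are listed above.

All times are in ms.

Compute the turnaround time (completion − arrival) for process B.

Timeline: | D 0-3 | A 3-7 | D 7-18 | B 18-31 | E 31-44 | C 44-61 |
Completion: A=7  B=31  C=61  D=18  E=44
Turnaround (C−A): A=4  B=28  C=61  D=18  E=37
Turnaround(B) = completion − arrival = 31 − 3 = 28

28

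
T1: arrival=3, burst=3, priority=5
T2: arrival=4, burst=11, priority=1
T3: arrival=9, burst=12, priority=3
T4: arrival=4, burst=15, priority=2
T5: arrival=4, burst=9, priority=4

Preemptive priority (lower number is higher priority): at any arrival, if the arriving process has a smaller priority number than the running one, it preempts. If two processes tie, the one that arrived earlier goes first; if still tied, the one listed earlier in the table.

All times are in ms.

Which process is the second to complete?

Gantt: | idle 0-3 | T1 3-4 | T2 4-15 | T4 15-30 | T3 30-42 | T5 42-51 | T1 51-53 |
Completion: T1=53  T2=15  T3=42  T4=30  T5=51
Turnaround (C−A): T1=50  T2=11  T3=33  T4=26  T5=47
Finish order: T2 → T4 → T3 → T5 → T1

T4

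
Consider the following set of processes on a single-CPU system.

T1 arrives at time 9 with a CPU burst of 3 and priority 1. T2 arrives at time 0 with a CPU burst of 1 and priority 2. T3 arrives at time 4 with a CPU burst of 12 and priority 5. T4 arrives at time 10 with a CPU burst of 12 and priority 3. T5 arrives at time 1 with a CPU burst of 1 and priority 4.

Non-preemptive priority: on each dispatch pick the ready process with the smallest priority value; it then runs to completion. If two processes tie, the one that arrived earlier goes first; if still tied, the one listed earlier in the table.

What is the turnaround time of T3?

Gantt: | T2 0-1 | T5 1-2 | idle 2-4 | T3 4-16 | T1 16-19 | T4 19-31 |
Completion: T1=19  T2=1  T3=16  T4=31  T5=2
Turnaround (C−A): T1=10  T2=1  T3=12  T4=21  T5=1
Turnaround(T3) = completion − arrival = 16 − 4 = 12

12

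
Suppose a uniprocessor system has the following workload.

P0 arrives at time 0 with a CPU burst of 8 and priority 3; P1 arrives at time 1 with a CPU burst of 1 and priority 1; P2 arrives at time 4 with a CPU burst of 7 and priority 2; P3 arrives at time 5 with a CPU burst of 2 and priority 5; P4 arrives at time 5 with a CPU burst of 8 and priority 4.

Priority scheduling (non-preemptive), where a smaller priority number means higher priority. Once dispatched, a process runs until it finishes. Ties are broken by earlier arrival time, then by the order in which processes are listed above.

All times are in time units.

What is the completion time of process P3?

Timeline: | P0 0-8 | P1 8-9 | P2 9-16 | P4 16-24 | P3 24-26 |
Completion: P0=8  P1=9  P2=16  P3=26  P4=24
Turnaround (C−A): P0=8  P1=8  P2=12  P3=21  P4=19

26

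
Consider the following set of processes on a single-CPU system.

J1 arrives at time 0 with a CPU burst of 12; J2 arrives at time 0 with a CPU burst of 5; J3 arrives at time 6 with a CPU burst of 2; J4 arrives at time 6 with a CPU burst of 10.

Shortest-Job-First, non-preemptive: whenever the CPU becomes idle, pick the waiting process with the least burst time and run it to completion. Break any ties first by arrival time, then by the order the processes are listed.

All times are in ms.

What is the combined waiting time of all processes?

29

Timeline: | J2 0-5 | J1 5-17 | J3 17-19 | J4 19-29 |
Completion: J1=17  J2=5  J3=19  J4=29
Turnaround (C−A): J1=17  J2=5  J3=13  J4=23
Waiting = turnaround − burst: J1=5, J2=0, J3=11, J4=13
Total waiting = 5 + 0 + 11 + 13 = 29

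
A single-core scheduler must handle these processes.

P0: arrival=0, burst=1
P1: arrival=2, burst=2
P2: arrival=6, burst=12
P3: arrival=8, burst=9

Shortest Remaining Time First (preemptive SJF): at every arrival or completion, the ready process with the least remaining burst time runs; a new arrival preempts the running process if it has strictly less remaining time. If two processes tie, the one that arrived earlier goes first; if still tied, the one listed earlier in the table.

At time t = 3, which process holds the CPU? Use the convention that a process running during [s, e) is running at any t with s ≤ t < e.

P1

Timeline: | P0 0-1 | idle 1-2 | P1 2-4 | idle 4-6 | P2 6-8 | P3 8-17 | P2 17-27 |
Completion: P0=1  P1=4  P2=27  P3=17
Turnaround (C−A): P0=1  P1=2  P2=21  P3=9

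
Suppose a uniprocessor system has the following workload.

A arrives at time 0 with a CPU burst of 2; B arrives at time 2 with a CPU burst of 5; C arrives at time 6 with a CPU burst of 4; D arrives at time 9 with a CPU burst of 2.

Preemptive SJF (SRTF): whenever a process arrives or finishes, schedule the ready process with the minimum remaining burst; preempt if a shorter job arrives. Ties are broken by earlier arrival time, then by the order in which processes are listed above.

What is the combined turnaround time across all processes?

Schedule: | A 0-2 | B 2-7 | C 7-11 | D 11-13 |
Completion: A=2  B=7  C=11  D=13
Turnaround (C−A): A=2  B=5  C=5  D=4
Turnaround = completion − arrival: A=2, B=5, C=5, D=4
Total turnaround = 2 + 5 + 5 + 4 = 16

16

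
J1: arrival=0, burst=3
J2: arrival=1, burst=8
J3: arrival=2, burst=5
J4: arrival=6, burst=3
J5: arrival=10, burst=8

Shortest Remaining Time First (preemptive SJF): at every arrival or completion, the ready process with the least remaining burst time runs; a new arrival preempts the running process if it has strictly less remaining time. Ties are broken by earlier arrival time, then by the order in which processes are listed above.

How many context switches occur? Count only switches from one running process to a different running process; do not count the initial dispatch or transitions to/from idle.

Timeline: | J1 0-3 | J3 3-8 | J4 8-11 | J2 11-19 | J5 19-27 |
Completion: J1=3  J2=19  J3=8  J4=11  J5=27
Turnaround (C−A): J1=3  J2=18  J3=6  J4=5  J5=17

4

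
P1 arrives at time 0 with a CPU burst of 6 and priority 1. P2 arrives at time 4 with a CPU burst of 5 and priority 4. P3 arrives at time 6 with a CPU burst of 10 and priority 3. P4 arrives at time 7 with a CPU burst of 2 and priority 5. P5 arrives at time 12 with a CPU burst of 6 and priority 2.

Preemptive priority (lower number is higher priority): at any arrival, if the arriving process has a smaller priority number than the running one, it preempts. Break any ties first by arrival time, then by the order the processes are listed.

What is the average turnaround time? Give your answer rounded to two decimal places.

14.60

Gantt: | P1 0-6 | P3 6-12 | P5 12-18 | P3 18-22 | P2 22-27 | P4 27-29 |
Completion: P1=6  P2=27  P3=22  P4=29  P5=18
Turnaround (C−A): P1=6  P2=23  P3=16  P4=22  P5=6
Turnaround times: P1=6, P2=23, P3=16, P4=22, P5=6
Average turnaround = (6+23+16+22+6) / 5 = 73/5 = 14.60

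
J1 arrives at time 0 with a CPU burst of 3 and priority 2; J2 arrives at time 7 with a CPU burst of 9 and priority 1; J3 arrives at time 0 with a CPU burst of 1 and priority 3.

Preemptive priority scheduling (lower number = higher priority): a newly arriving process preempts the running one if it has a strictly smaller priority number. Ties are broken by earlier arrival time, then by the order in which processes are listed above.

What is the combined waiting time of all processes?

Gantt: | J1 0-3 | J3 3-4 | idle 4-7 | J2 7-16 |
Completion: J1=3  J2=16  J3=4
Turnaround (C−A): J1=3  J2=9  J3=4
Waiting = turnaround − burst: J1=0, J2=0, J3=3
Total waiting = 0 + 0 + 3 = 3

3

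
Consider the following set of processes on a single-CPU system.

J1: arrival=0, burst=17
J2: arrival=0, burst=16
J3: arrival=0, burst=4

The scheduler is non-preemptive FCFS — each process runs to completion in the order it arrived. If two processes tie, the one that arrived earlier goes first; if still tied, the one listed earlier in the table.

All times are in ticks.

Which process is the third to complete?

Timeline: | J1 0-17 | J2 17-33 | J3 33-37 |
Completion: J1=17  J2=33  J3=37
Finish order: J1 → J2 → J3

J3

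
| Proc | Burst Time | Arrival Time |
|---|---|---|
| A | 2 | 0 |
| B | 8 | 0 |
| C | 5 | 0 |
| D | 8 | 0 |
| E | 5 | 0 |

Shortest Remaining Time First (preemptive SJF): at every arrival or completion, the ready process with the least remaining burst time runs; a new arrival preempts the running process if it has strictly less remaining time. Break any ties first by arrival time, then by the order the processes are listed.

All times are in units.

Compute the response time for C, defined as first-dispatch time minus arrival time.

Gantt: | A 0-2 | C 2-7 | E 7-12 | B 12-20 | D 20-28 |
Completion: A=2  B=20  C=7  D=28  E=12
Turnaround (C−A): A=2  B=20  C=7  D=28  E=12
Response(C) = first start − arrival = 2 − 0 = 2

2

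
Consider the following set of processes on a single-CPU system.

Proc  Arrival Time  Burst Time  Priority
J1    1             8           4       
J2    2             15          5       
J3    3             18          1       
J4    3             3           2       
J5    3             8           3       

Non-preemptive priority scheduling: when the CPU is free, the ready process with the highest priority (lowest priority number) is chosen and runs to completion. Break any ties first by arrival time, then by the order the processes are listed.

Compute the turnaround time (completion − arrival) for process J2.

51

Timeline: | idle 0-1 | J1 1-9 | J3 9-27 | J4 27-30 | J5 30-38 | J2 38-53 |
Completion: J1=9  J2=53  J3=27  J4=30  J5=38
Turnaround (C−A): J1=8  J2=51  J3=24  J4=27  J5=35
Turnaround(J2) = completion − arrival = 53 − 2 = 51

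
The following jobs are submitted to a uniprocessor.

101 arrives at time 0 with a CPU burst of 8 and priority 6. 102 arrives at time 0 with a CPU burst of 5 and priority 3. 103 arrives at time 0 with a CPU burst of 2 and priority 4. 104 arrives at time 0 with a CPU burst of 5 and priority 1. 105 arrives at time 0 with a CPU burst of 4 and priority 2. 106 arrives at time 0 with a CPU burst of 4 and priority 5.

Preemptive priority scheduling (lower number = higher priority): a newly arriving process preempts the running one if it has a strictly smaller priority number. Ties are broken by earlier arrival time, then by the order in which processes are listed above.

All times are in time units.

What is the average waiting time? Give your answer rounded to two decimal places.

10.67

Schedule: | 104 0-5 | 105 5-9 | 102 9-14 | 103 14-16 | 106 16-20 | 101 20-28 |
Completion: 101=28  102=14  103=16  104=5  105=9  106=20
Turnaround (C−A): 101=28  102=14  103=16  104=5  105=9  106=20
Waiting times: 101=20, 102=9, 103=14, 104=0, 105=5, 106=16
Average waiting = (20+9+14+0+5+16) / 6 = 64/6 = 10.67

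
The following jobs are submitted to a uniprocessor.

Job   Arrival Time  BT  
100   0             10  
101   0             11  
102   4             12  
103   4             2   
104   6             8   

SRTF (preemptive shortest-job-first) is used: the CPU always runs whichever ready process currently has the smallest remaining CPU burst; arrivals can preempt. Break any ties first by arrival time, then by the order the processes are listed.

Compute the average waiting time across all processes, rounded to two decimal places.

11.00

Timeline: | 100 0-4 | 103 4-6 | 100 6-12 | 104 12-20 | 101 20-31 | 102 31-43 |
Completion: 100=12  101=31  102=43  103=6  104=20
Turnaround (C−A): 100=12  101=31  102=39  103=2  104=14
Waiting times: 100=2, 101=20, 102=27, 103=0, 104=6
Average waiting = (2+20+27+0+6) / 5 = 55/5 = 11.00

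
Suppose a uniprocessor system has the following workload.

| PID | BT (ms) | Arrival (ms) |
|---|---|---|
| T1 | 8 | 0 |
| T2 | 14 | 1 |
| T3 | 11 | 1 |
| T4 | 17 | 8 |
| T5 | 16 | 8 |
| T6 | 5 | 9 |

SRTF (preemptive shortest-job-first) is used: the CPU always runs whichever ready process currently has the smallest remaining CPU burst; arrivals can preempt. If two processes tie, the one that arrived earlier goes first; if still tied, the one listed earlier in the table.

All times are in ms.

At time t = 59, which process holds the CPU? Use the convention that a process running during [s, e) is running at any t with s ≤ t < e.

T4

Schedule: | T1 0-8 | T3 8-9 | T6 9-14 | T3 14-24 | T2 24-38 | T5 38-54 | T4 54-71 |
Completion: T1=8  T2=38  T3=24  T4=71  T5=54  T6=14
Turnaround (C−A): T1=8  T2=37  T3=23  T4=63  T5=46  T6=5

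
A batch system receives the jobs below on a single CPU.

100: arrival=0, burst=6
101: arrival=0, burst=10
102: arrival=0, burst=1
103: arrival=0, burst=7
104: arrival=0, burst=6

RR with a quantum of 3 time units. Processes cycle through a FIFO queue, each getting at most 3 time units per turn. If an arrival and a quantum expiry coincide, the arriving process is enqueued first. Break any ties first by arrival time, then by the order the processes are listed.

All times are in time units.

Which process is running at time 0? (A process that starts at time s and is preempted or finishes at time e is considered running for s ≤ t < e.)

Gantt: | 100 0-3 | 101 3-6 | 102 6-7 | 103 7-10 | 104 10-13 | 100 13-16 | 101 16-19 | 103 19-22 | 104 22-25 | 101 25-28 | 103 28-29 | 101 29-30 |
Completion: 100=16  101=30  102=7  103=29  104=25

100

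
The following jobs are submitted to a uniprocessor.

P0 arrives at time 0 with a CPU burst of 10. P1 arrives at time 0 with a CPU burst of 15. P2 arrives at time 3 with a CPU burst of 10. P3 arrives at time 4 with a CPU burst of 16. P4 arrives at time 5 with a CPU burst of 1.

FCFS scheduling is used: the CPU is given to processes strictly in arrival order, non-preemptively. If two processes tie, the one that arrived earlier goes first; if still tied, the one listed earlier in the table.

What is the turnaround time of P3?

Timeline: | P0 0-10 | P1 10-25 | P2 25-35 | P3 35-51 | P4 51-52 |
Completion: P0=10  P1=25  P2=35  P3=51  P4=52
Turnaround (C−A): P0=10  P1=25  P2=32  P3=47  P4=47
Turnaround(P3) = completion − arrival = 51 − 4 = 47

47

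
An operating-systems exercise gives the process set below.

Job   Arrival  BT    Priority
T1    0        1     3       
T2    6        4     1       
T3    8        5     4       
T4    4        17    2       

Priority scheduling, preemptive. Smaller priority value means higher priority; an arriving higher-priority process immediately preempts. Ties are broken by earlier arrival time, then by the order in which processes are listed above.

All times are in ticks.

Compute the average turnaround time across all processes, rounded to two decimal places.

Timeline: | T1 0-1 | idle 1-4 | T4 4-6 | T2 6-10 | T4 10-25 | T3 25-30 |
Completion: T1=1  T2=10  T3=30  T4=25
Turnaround times: T1=1, T2=4, T3=22, T4=21
Average turnaround = (1+4+22+21) / 4 = 48/4 = 12.00

12.00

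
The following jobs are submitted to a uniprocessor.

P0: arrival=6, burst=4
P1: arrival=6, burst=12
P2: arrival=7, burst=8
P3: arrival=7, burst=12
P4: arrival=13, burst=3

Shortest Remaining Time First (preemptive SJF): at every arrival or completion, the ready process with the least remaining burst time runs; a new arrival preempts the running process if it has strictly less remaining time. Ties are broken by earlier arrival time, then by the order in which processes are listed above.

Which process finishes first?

Timeline: | idle 0-6 | P0 6-10 | P2 10-13 | P4 13-16 | P2 16-21 | P1 21-33 | P3 33-45 |
Completion: P0=10  P1=33  P2=21  P3=45  P4=16
Turnaround (C−A): P0=4  P1=27  P2=14  P3=38  P4=3
Finish order: P0 → P4 → P2 → P1 → P3

P0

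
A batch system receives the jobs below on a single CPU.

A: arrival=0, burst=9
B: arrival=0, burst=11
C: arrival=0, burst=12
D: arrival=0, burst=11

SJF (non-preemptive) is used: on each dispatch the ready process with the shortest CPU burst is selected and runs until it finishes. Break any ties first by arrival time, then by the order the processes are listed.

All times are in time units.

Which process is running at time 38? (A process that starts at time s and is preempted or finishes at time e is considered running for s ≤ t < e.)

C

Timeline: | A 0-9 | B 9-20 | D 20-31 | C 31-43 |
Completion: A=9  B=20  C=43  D=31
Turnaround (C−A): A=9  B=20  C=43  D=31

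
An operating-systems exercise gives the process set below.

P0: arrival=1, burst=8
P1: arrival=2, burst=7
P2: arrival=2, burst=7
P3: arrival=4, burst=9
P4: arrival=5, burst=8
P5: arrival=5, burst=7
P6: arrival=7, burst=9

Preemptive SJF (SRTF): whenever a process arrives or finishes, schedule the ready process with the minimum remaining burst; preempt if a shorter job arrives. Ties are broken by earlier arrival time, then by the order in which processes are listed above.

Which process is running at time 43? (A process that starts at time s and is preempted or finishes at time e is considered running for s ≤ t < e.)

Gantt: | idle 0-1 | P0 1-9 | P1 9-16 | P2 16-23 | P5 23-30 | P4 30-38 | P3 38-47 | P6 47-56 |
Completion: P0=9  P1=16  P2=23  P3=47  P4=38  P5=30  P6=56

P3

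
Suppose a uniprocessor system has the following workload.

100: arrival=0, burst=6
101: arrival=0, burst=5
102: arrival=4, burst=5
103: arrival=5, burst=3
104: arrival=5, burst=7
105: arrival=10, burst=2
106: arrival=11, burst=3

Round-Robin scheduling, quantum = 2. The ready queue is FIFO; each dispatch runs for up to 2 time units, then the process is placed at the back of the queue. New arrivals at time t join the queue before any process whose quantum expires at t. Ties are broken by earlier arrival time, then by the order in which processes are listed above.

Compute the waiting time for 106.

14

Gantt: | 100 0-2 | 101 2-4 | 100 4-6 | 102 6-8 | 101 8-10 | 103 10-12 | 104 12-14 | 100 14-16 | 102 16-18 | 105 18-20 | 101 20-21 | 106 21-23 | 103 23-24 | 104 24-26 | 102 26-27 | 106 27-28 | 104 28-31 |
Completion: 100=16  101=21  102=27  103=24  104=31  105=20  106=28
Turnaround (C−A): 100=16  101=21  102=23  103=19  104=26  105=10  106=17
Waiting(106) = turnaround − burst = 17 − 3 = 14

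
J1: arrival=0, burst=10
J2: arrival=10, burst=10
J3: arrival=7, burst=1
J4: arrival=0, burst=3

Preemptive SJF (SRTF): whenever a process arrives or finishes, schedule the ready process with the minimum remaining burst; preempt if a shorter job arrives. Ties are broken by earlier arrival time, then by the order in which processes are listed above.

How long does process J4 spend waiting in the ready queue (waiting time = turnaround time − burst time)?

0

Schedule: | J4 0-3 | J1 3-7 | J3 7-8 | J1 8-14 | J2 14-24 |
Completion: J1=14  J2=24  J3=8  J4=3
Turnaround (C−A): J1=14  J2=14  J3=1  J4=3
Waiting(J4) = turnaround − burst = 3 − 3 = 0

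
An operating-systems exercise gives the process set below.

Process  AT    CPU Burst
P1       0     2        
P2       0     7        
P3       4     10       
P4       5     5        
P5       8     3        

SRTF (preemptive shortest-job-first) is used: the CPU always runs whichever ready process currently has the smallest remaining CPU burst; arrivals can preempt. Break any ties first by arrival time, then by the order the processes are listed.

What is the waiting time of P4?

7

Timeline: | P1 0-2 | P2 2-9 | P5 9-12 | P4 12-17 | P3 17-27 |
Completion: P1=2  P2=9  P3=27  P4=17  P5=12
Turnaround (C−A): P1=2  P2=9  P3=23  P4=12  P5=4
Waiting(P4) = turnaround − burst = 12 − 5 = 7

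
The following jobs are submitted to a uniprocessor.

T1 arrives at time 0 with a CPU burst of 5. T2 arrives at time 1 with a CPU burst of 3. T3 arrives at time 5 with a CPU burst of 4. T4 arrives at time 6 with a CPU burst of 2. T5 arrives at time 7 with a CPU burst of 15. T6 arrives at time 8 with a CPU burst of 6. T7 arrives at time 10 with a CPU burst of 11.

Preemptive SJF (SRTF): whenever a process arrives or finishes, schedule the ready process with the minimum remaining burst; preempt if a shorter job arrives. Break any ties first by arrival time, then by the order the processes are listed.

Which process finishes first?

Timeline: | T1 0-1 | T2 1-4 | T1 4-8 | T4 8-10 | T3 10-14 | T6 14-20 | T7 20-31 | T5 31-46 |
Completion: T1=8  T2=4  T3=14  T4=10  T5=46  T6=20  T7=31
Finish order: T2 → T1 → T4 → T3 → T6 → T7 → T5

T2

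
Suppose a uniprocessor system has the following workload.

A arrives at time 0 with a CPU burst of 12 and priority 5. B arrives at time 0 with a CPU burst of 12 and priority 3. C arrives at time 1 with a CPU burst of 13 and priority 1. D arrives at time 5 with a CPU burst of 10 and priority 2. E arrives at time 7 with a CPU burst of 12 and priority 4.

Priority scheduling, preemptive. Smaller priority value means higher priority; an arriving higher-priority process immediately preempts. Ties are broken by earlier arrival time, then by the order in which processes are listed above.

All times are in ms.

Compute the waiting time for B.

23

Schedule: | B 0-1 | C 1-14 | D 14-24 | B 24-35 | E 35-47 | A 47-59 |
Completion: A=59  B=35  C=14  D=24  E=47
Waiting(B) = turnaround − burst = 35 − 12 = 23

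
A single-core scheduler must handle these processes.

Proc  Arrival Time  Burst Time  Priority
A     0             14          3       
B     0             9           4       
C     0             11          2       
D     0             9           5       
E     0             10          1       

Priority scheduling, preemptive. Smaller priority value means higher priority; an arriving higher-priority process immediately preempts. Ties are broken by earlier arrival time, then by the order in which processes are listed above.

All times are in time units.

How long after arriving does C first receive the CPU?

Schedule: | E 0-10 | C 10-21 | A 21-35 | B 35-44 | D 44-53 |
Completion: A=35  B=44  C=21  D=53  E=10
Response(C) = first start − arrival = 10 − 0 = 10

10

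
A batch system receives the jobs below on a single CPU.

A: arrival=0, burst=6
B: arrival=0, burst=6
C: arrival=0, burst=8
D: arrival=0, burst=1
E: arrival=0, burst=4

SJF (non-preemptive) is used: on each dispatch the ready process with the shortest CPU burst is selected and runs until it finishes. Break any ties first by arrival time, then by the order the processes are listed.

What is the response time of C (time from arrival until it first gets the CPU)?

17

Timeline: | D 0-1 | E 1-5 | A 5-11 | B 11-17 | C 17-25 |
Completion: A=11  B=17  C=25  D=1  E=5
Turnaround (C−A): A=11  B=17  C=25  D=1  E=5
Response(C) = first start − arrival = 17 − 0 = 17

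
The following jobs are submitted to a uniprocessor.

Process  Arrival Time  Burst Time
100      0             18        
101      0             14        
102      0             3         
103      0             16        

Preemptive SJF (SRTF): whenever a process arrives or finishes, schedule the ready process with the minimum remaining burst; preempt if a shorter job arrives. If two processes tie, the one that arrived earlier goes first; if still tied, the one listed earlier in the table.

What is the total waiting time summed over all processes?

Gantt: | 102 0-3 | 101 3-17 | 103 17-33 | 100 33-51 |
Completion: 100=51  101=17  102=3  103=33
Turnaround (C−A): 100=51  101=17  102=3  103=33
Waiting = turnaround − burst: 100=33, 101=3, 102=0, 103=17
Total waiting = 33 + 3 + 0 + 17 = 53

53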